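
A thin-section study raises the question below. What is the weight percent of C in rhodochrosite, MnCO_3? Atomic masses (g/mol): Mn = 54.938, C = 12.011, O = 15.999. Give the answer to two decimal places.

Molar mass of MnCO_3: 1·54.938 + 1·12.011 + 3·15.999 = 114.946 g/mol.
Mass of C per formula unit: 1 × 12.011 = 12.011 g.
Weight fraction C = 12.011 / 114.946 = 0.1045.

10.45 weight percent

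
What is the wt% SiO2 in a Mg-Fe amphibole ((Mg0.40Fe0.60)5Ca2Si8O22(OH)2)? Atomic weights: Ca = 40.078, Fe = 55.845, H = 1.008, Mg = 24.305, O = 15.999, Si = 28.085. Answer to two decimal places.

53.00 wt%

Molar mass of (Mg0.40Fe0.60)5Ca2Si8O22(OH)2 = 2·24.305 + 3·55.845 + 2·40.078 + 8·28.085 + 24·15.999 + 2·1.008 = 906.973 g/mol.
Each formula unit contains 8 Si, equivalent to 8/1 = 8.0000 mol SiO2.
M(SiO2) = 1×28.085 + 2×15.999 = 60.083 g/mol.
Mass of SiO2 per formula unit = 8.0000 × 60.083 = 480.664 g.
SiO2 wt% = 480.664 / 906.973 × 100 = 53.00%.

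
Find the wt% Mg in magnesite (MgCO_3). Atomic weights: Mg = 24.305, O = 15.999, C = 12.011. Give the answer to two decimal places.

Formula mass = 1×24.305 + 1×12.011 + 3×15.999 = 84.313 g/mol, of which 24.305 g is Mg.
So Mg makes up 24.305/84.313 = 0.2883 of the mass, i.e. 28.83%.

28.83 mass %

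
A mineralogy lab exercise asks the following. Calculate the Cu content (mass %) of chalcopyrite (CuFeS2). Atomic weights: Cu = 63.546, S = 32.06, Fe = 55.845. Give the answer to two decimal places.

Formula mass = 1×63.546 + 1×55.845 + 2×32.06 = 183.511 g/mol, of which 63.546 g is Cu.
So Cu makes up 63.546/183.511 = 0.3463 of the mass, i.e. 34.63%.

34.63 mass %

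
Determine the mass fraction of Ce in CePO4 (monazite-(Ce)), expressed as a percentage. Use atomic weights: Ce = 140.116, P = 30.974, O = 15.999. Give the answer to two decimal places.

M(CePO4) = 235.086 g/mol.
Ce contributes 1 × 140.116 = 140.116 g per mole.
140.116/235.086 = 0.5960 → 59.60%.

59.60 wt%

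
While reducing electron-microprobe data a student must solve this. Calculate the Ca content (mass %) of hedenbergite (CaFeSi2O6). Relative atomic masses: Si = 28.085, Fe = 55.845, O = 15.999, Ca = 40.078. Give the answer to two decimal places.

M(CaFeSi2O6) = 248.087 g/mol.
Ca contributes 1 × 40.078 = 40.078 g per mole.
40.078/248.087 = 0.1615 → 16.15%.

16.15 mass %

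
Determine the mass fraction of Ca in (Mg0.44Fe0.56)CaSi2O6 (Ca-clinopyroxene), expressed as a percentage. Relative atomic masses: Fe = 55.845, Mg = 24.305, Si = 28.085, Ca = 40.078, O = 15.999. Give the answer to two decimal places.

Formula mass = 0.44·24.305 + 0.56·55.845 + 1·40.078 + 2·28.085 + 6·15.999 = 234.209 g/mol, of which 40.078 g is Ca.
So Ca makes up 40.078/234.209 = 0.1711 of the mass, i.e. 17.11%.

17.11 weight percent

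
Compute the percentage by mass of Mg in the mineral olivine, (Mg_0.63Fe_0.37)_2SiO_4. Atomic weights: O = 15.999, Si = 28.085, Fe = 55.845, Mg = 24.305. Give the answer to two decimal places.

18.67 mass %

M((Mg_0.63Fe_0.37)_2SiO_4) = 164.031 g/mol.
Mg contributes 1.26 × 24.305 = 30.624 g per mole.
30.624/164.031 = 0.1867 → 18.67%.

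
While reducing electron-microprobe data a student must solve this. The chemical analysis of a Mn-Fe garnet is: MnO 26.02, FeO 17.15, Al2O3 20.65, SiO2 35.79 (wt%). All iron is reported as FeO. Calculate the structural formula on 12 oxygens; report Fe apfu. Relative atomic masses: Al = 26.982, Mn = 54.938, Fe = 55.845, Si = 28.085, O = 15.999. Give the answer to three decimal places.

MnO (M=70.937): mol = 0.36680; Mn = 0.36680, O = 0.36680.
FeO (M=71.844): mol = 0.23871; Fe = 0.23871, O = 0.23871.
Al2O3 (M=101.961): mol = 0.20253; Al = 0.40506, O = 0.60759.
SiO2 (M=60.083): mol = 0.59568; Si = 0.59568, O = 1.19136.
ΣO = 2.40446; factor = 12/ΣO = 4.99073.
Fe apfu = 0.23871 × 4.99073 = 1.191.

1.191 Fe apfu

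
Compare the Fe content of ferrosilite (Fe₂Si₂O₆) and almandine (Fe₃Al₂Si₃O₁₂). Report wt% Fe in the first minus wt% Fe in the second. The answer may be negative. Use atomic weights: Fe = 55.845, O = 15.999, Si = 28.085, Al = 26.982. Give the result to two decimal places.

8.67 percentage points

Fe in Fe₂Si₂O₆: molar mass 263.854 g/mol; 2×55.845 = 111.690 g → 42.33 wt%.
Fe in Fe₃Al₂Si₃O₁₂: molar mass 497.742 g/mol; 3×55.845 = 167.535 g → 33.66 wt%.
Difference = 42.33 − 33.66 = 8.67 percentage points.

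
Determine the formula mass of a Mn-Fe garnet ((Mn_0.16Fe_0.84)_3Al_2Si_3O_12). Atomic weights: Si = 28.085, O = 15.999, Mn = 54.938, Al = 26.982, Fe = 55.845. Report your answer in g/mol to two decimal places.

497.31 g/mol

Mn: 0.48 × 54.938 = 26.3702
Fe: 2.52 × 55.845 = 140.7294
Al: 2 × 26.982 = 53.9640
Si: 3 × 28.085 = 84.2550
O: 12 × 15.999 = 191.9880
Summing the contributions gives the formula mass.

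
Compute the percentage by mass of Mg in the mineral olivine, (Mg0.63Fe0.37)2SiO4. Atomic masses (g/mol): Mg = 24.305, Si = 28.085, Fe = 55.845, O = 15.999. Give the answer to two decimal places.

M((Mg0.63Fe0.37)2SiO4) = 164.031 g/mol.
Mg contributes 1.26 × 24.305 = 30.624 g per mole.
30.624/164.031 = 0.1867 → 18.67%.

18.67 mass %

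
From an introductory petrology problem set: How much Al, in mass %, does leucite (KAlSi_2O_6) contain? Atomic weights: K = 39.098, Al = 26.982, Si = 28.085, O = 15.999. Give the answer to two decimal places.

Formula mass = 1*39.098 + 1*26.982 + 2*28.085 + 6*15.999 = 218.244 g/mol, of which 26.982 g is Al.
So Al makes up 26.982/218.244 = 0.1236 of the mass, i.e. 12.36%.

12.36 mass %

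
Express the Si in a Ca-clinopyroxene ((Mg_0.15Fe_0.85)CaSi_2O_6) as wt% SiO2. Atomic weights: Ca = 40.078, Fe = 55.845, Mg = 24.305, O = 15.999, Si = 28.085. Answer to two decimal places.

49.38 wt%

Molar mass of (Mg_0.15Fe_0.85)CaSi_2O_6 = 0.15*24.305 + 0.85*55.845 + 1*40.078 + 2*28.085 + 6*15.999 = 243.356 g/mol.
Each formula unit contains 2 Si, equivalent to 2/1 = 2.0000 mol SiO2.
M(SiO2) = 1×28.085 + 2×15.999 = 60.083 g/mol.
Mass of SiO2 per formula unit = 2.0000 × 60.083 = 120.166 g.
SiO2 wt% = 120.166 / 243.356 × 100 = 49.38%.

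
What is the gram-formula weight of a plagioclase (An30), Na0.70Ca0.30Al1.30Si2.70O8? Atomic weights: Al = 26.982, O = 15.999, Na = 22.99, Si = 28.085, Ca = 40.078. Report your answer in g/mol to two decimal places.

The formula mass is the sum 0.70×22.99 + 0.30×40.078 + 1.30×26.982 + 2.70×28.085 + 8×15.999.

267.01 g/mol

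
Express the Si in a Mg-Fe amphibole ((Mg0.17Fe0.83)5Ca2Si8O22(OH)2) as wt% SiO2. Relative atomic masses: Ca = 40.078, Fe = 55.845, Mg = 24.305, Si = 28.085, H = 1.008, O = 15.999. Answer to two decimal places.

Molar mass of (Mg0.17Fe0.83)5Ca2Si8O22(OH)2 = 0.85×24.305 + 4.15×55.845 + 2×40.078 + 8×28.085 + 24×15.999 + 2×1.008 = 943.244 g/mol.
Each formula unit contains 8 Si, equivalent to 8/1 = 8.0000 mol SiO2.
M(SiO2) = 1×28.085 + 2×15.999 = 60.083 g/mol.
Mass of SiO2 per formula unit = 8.0000 × 60.083 = 480.664 g.
SiO2 wt% = 480.664 / 943.244 × 100 = 50.96%.

50.96 wt%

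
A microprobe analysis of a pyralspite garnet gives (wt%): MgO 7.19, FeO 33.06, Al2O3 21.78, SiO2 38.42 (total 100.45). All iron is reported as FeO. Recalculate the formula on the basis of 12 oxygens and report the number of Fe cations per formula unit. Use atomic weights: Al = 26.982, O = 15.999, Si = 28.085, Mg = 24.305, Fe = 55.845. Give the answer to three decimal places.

2.158 Fe apfu

MgO: 7.19/40.304 = 0.17839 mol → 0.17839 mol Mg, 0.17839 mol O.
FeO: 33.06/71.844 = 0.46016 mol → 0.46016 mol Fe, 0.46016 mol O.
Al2O3: 21.78/101.961 = 0.21361 mol → 0.42722 mol Al, 0.64083 mol O.
SiO2: 38.42/60.083 = 0.63945 mol → 0.63945 mol Si, 1.27890 mol O.
Total oxygen = 2.55828 mol. Normalization factor = 12/2.55828 = 4.69065.
Fe per 12 O = 0.46016 × 4.69065 = 2.158.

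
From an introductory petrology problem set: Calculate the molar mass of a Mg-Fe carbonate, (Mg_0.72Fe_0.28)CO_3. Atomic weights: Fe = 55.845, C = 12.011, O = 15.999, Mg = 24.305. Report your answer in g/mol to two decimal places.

93.14 g/mol

The formula mass is the sum 0.72×24.305 + 0.28×55.845 + 1×12.011 + 3×15.999.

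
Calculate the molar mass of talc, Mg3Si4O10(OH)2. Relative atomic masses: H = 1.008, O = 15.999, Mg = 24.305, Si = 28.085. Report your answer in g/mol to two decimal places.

379.26 g/mol

M = 3*24.305 + 4*28.085 + 12*15.999 + 2*1.008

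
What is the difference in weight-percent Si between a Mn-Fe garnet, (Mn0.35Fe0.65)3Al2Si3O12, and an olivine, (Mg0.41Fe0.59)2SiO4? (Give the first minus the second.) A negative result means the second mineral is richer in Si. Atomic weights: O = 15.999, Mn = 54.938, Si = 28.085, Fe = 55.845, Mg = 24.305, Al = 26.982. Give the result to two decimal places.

1.17 percentage points

M((Mn0.35Fe0.65)3Al2Si3O12) = 496.790 g/mol, so wt% Si = 84.255/496.790 × 100 = 16.96%.
M((Mg0.41Fe0.59)2SiO4) = 177.908 g/mol, so wt% Si = 28.085/177.908 × 100 = 15.79%.
16.96 − 15.79 = 1.17 pp.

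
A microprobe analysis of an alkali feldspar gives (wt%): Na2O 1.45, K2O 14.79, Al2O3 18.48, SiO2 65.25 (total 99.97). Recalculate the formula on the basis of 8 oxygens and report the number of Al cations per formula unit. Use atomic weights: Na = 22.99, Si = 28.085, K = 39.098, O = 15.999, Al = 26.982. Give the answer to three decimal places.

Na2O: 1.45/61.979 = 0.02340 mol → 0.04680 mol Na, 0.02340 mol O.
K2O: 14.79/94.195 = 0.15701 mol → 0.31402 mol K, 0.15701 mol O.
Al2O3: 18.48/101.961 = 0.18125 mol → 0.36250 mol Al, 0.54375 mol O.
SiO2: 65.25/60.083 = 1.08600 mol → 1.08600 mol Si, 2.17200 mol O.
Total oxygen = 2.89616 mol. Normalization factor = 8/2.89616 = 2.76228.
Al per 8 O = 0.36250 × 2.76228 = 1.001.

1.001 Al apfu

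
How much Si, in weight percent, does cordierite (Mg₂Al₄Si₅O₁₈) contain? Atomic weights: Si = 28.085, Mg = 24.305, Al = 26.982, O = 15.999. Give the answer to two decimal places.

24.01 weight percent

Molar mass of Mg₂Al₄Si₅O₁₈: 2×24.305 + 4×26.982 + 5×28.085 + 18×15.999 = 584.945 g/mol.
Mass of Si per formula unit: 5 × 28.085 = 140.425 g.
Weight fraction Si = 140.425 / 584.945 = 0.2401.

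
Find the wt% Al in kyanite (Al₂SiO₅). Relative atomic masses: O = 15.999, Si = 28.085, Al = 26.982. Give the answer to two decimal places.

Molar mass of Al₂SiO₅: 2*26.982 + 1*28.085 + 5*15.999 = 162.044 g/mol.
Mass of Al per formula unit: 2 × 26.982 = 53.964 g.
Weight fraction Al = 53.964 / 162.044 = 0.3330.

33.30 mass %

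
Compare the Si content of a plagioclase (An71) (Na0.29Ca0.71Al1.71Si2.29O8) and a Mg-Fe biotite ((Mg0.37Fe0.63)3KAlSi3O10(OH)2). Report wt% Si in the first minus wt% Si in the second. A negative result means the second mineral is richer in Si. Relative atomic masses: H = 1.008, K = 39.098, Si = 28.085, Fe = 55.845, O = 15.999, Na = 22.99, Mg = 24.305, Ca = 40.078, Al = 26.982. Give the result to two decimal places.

Si in Na0.29Ca0.71Al1.71Si2.29O8: molar mass 273.568 g/mol; 2.29×28.085 = 64.315 g → 23.51 wt%.
Si in (Mg0.37Fe0.63)3KAlSi3O10(OH)2: molar mass 476.865 g/mol; 3×28.085 = 84.255 g → 17.67 wt%.
Difference = 23.51 − 17.67 = 5.84 percentage points.

5.84 percentage points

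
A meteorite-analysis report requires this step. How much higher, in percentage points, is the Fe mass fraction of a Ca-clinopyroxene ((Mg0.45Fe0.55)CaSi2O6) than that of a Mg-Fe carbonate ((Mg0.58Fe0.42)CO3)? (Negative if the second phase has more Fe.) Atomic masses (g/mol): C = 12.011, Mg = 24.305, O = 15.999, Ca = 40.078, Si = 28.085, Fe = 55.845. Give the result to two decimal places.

-10.91 percentage points

Fe in (Mg0.45Fe0.55)CaSi2O6: molar mass 233.894 g/mol; 0.55×55.845 = 30.715 g → 13.13 wt%.
Fe in (Mg0.58Fe0.42)CO3: molar mass 97.560 g/mol; 0.42×55.845 = 23.455 g → 24.04 wt%.
Difference = 13.13 − 24.04 = -10.91 percentage points.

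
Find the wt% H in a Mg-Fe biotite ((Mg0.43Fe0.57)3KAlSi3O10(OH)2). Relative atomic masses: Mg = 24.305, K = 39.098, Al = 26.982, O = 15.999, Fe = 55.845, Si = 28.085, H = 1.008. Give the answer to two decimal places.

0.43 wt%

M((Mg0.43Fe0.57)3KAlSi3O10(OH)2) = 471.187 g/mol.
H contributes 2 × 1.008 = 2.016 g per mole.
2.016/471.187 = 0.0043 → 0.43%.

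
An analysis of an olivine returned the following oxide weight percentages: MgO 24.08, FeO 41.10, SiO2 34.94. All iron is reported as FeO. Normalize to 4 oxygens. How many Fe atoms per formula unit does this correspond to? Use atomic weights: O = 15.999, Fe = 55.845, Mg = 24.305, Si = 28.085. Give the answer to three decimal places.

0.981 Fe apfu

MgO (M=40.304): mol = 0.59746; Mg = 0.59746, O = 0.59746.
FeO (M=71.844): mol = 0.57207; Fe = 0.57207, O = 0.57207.
SiO2 (M=60.083): mol = 0.58153; Si = 0.58153, O = 1.16306.
ΣO = 2.33259; factor = 4/ΣO = 1.71483.
Fe apfu = 0.57207 × 1.71483 = 0.981.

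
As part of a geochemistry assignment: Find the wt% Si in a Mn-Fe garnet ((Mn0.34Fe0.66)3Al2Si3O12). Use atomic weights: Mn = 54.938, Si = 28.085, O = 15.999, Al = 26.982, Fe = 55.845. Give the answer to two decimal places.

16.96 wt%

Formula mass = 1.02·54.938 + 1.98·55.845 + 2·26.982 + 3·28.085 + 12·15.999 = 496.817 g/mol, of which 84.255 g is Si.
So Si makes up 84.255/496.817 = 0.1696 of the mass, i.e. 16.96%.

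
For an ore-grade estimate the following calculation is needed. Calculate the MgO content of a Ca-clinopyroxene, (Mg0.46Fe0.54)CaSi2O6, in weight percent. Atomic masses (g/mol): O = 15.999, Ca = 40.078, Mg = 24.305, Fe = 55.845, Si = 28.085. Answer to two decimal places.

7.94 wt%

M((Mg0.46Fe0.54)CaSi2O6) = 233.579 g/mol; M(MgO) = 40.304 g/mol.
Moles MgO per formula unit = 0.46 Mg ÷ 1 = 0.4600.
MgO fraction = (0.4600 × 40.304) / 233.579 = 18.540/233.579 = 0.0794.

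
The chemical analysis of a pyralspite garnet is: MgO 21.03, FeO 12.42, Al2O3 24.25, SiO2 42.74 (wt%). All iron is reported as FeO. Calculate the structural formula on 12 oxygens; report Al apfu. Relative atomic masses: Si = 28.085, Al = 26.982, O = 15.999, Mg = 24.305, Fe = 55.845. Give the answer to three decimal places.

2.016 Al apfu

MgO (M=40.304): mol = 0.52178; Mg = 0.52178, O = 0.52178.
FeO (M=71.844): mol = 0.17287; Fe = 0.17287, O = 0.17287.
Al2O3 (M=101.961): mol = 0.23784; Al = 0.47568, O = 0.71352.
SiO2 (M=60.083): mol = 0.71135; Si = 0.71135, O = 1.42270.
ΣO = 2.83087; factor = 12/ΣO = 4.23898.
Al apfu = 0.47568 × 4.23898 = 2.016.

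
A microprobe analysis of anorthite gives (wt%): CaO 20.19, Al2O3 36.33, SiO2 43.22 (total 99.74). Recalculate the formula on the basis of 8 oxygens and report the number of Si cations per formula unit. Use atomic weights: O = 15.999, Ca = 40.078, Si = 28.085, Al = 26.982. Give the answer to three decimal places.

2.007 Si apfu

20.19 wt% CaO ÷ 56.077 g/mol = 0.36004 mol, giving 0.36004 Ca and 0.36004 O.
36.33 wt% Al2O3 ÷ 101.961 g/mol = 0.35631 mol, giving 0.71262 Al and 1.06893 O.
43.22 wt% SiO2 ÷ 60.083 g/mol = 0.71934 mol, giving 0.71934 Si and 1.43868 O.
Oxygen sums to 2.86765; scaling by 8/2.86765 = 2.78974 puts the formula on 8 O.
Si: 0.71934 × 2.78974 = 2.007 atoms per formula unit.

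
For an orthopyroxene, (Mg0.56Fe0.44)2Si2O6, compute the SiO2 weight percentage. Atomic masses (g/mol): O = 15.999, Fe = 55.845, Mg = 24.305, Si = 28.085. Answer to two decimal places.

52.58 wt%

Formula mass = 228.529 g/mol.
2 Si → 2.0000 mol SiO2 per formula unit; M(SiO2) = 60.083, so SiO2 mass = 120.166 g.
120.166/228.529 × 100 = 52.58 wt%.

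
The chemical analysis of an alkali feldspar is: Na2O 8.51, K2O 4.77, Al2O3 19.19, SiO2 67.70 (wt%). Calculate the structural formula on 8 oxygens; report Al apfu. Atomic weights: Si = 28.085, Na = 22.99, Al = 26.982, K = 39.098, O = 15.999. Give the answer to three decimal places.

Na2O (M=61.979): mol = 0.13730; Na = 0.27460, O = 0.13730.
K2O (M=94.195): mol = 0.05064; K = 0.10128, O = 0.05064.
Al2O3 (M=101.961): mol = 0.18821; Al = 0.37642, O = 0.56463.
SiO2 (M=60.083): mol = 1.12677; Si = 1.12677, O = 2.25354.
ΣO = 3.00611; factor = 8/ΣO = 2.66125.
Al apfu = 0.37642 × 2.66125 = 1.002.

1.002 Al apfu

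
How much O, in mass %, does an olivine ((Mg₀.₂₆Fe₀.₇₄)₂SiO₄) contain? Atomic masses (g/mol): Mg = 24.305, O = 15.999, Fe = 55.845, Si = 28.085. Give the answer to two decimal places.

Molar mass of (Mg₀.₂₆Fe₀.₇₄)₂SiO₄: 0.52×24.305 + 1.48×55.845 + 1×28.085 + 4×15.999 = 187.370 g/mol.
Mass of O per formula unit: 4 × 15.999 = 63.996 g.
Weight fraction O = 63.996 / 187.370 = 0.3415.

34.15 mass %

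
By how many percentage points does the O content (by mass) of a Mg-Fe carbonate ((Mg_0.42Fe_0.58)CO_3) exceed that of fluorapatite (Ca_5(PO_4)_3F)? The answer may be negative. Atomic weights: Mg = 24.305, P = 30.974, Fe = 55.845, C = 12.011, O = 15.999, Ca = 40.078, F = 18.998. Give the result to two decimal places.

First mineral: 47.997 g O in 102.606 g formula = 46.78 wt% O.
Second mineral: 191.988 g O in 504.298 g formula = 38.07 wt% O.
46.78% − 38.07% gives a difference of 8.71 percentage points.

8.71 percentage points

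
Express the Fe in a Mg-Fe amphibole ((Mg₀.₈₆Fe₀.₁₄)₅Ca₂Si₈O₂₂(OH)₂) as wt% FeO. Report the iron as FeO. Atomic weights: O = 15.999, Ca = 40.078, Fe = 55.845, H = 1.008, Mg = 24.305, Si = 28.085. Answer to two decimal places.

M((Mg₀.₈₆Fe₀.₁₄)₅Ca₂Si₈O₂₂(OH)₂) = 834.431 g/mol; M(FeO) = 71.844 g/mol.
Moles FeO per formula unit = 0.70 Fe ÷ 1 = 0.7000.
FeO fraction = (0.7000 × 71.844) / 834.431 = 50.291/834.431 = 0.0603.

6.03 wt%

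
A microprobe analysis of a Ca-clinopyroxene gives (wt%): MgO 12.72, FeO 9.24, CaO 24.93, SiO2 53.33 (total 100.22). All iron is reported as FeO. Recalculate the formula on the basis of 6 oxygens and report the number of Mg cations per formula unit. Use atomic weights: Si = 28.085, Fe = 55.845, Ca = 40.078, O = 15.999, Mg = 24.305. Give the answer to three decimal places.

12.72 wt% MgO ÷ 40.304 g/mol = 0.31560 mol, giving 0.31560 Mg and 0.31560 O.
9.24 wt% FeO ÷ 71.844 g/mol = 0.12861 mol, giving 0.12861 Fe and 0.12861 O.
24.93 wt% CaO ÷ 56.077 g/mol = 0.44457 mol, giving 0.44457 Ca and 0.44457 O.
53.33 wt% SiO2 ÷ 60.083 g/mol = 0.88761 mol, giving 0.88761 Si and 1.77522 O.
Oxygen sums to 2.66400; scaling by 6/2.66400 = 2.25225 puts the formula on 6 O.
Mg: 0.31560 × 2.25225 = 0.711 atoms per formula unit.

0.711 Mg apfu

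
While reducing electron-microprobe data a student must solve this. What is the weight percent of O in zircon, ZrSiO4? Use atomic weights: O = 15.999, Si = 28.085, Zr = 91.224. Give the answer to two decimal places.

Molar mass of ZrSiO4: 1·91.224 + 1·28.085 + 4·15.999 = 183.305 g/mol.
Mass of O per formula unit: 4 × 15.999 = 63.996 g.
Weight fraction O = 63.996 / 183.305 = 0.3491.

34.91 weight percent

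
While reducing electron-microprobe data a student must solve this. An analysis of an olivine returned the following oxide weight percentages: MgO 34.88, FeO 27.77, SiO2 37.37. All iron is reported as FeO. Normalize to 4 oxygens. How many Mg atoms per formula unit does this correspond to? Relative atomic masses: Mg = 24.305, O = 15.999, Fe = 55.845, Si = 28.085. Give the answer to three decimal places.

MgO (M=40.304): mol = 0.86542; Mg = 0.86542, O = 0.86542.
FeO (M=71.844): mol = 0.38653; Fe = 0.38653, O = 0.38653.
SiO2 (M=60.083): mol = 0.62197; Si = 0.62197, O = 1.24394.
ΣO = 2.49589; factor = 4/ΣO = 1.60263.
Mg apfu = 0.86542 × 1.60263 = 1.387.

1.387 Mg apfu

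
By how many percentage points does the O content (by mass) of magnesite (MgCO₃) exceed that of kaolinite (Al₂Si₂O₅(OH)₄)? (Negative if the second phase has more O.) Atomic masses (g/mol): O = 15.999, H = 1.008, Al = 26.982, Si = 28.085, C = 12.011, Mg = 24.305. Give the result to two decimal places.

M(MgCO₃) = 84.313 g/mol, so wt% O = 47.997/84.313 × 100 = 56.93%.
M(Al₂Si₂O₅(OH)₄) = 258.157 g/mol, so wt% O = 143.991/258.157 × 100 = 55.78%.
56.93 − 55.78 = 1.15 pp.

1.15 percentage points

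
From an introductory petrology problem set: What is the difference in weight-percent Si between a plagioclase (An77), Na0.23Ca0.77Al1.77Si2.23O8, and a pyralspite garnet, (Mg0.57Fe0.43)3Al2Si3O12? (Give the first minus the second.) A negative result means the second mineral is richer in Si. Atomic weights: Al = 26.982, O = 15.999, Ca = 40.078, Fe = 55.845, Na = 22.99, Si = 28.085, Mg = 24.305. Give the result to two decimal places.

Si in Na0.23Ca0.77Al1.77Si2.23O8: molar mass 274.527 g/mol; 2.23×28.085 = 62.630 g → 22.81 wt%.
Si in (Mg0.57Fe0.43)3Al2Si3O12: molar mass 443.809 g/mol; 3×28.085 = 84.255 g → 18.98 wt%.
Difference = 22.81 − 18.98 = 3.83 percentage points.

3.83 percentage points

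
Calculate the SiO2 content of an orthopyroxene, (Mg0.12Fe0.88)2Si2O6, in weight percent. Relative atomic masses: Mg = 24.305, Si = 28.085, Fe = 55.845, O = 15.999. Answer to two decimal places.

Molar mass of (Mg0.12Fe0.88)2Si2O6 = 0.24*24.305 + 1.76*55.845 + 2*28.085 + 6*15.999 = 256.284 g/mol.
Each formula unit contains 2 Si, equivalent to 2/1 = 2.0000 mol SiO2.
M(SiO2) = 1×28.085 + 2×15.999 = 60.083 g/mol.
Mass of SiO2 per formula unit = 2.0000 × 60.083 = 120.166 g.
SiO2 wt% = 120.166 / 256.284 × 100 = 46.89%.

46.89 wt%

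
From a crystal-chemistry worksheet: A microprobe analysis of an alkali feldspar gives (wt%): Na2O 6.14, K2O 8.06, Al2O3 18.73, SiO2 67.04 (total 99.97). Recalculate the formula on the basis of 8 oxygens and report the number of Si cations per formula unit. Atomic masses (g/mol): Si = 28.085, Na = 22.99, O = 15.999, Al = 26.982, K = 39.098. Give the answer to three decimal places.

6.14 wt% Na2O ÷ 61.979 g/mol = 0.09907 mol, giving 0.19814 Na and 0.09907 O.
8.06 wt% K2O ÷ 94.195 g/mol = 0.08557 mol, giving 0.17114 K and 0.08557 O.
18.73 wt% Al2O3 ÷ 101.961 g/mol = 0.18370 mol, giving 0.36740 Al and 0.55110 O.
67.04 wt% SiO2 ÷ 60.083 g/mol = 1.11579 mol, giving 1.11579 Si and 2.23158 O.
Oxygen sums to 2.96732; scaling by 8/2.96732 = 2.69604 puts the formula on 8 O.
Si: 1.11579 × 2.69604 = 3.008 atoms per formula unit.

3.008 Si apfu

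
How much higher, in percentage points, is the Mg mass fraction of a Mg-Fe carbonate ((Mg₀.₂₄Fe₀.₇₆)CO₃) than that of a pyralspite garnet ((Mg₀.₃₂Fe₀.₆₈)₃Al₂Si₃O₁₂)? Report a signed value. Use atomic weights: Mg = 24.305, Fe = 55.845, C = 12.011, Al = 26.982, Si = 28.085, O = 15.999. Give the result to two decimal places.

0.40 percentage points

First mineral: 5.833 g Mg in 108.283 g formula = 5.39 wt% Mg.
Second mineral: 23.333 g Mg in 467.464 g formula = 4.99 wt% Mg.
5.39% − 4.99% gives a difference of 0.40 percentage points.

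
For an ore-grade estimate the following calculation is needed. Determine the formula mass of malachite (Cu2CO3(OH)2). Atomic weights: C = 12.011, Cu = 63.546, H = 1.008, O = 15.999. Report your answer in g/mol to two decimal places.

The formula mass is the sum 2(63.546) + 1(12.011) + 5(15.999) + 2(1.008).

221.11 g/mol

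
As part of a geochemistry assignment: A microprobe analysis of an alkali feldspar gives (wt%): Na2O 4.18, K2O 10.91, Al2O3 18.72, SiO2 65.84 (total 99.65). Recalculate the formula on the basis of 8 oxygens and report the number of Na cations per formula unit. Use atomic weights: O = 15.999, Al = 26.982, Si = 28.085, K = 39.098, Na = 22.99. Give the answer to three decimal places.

0.369 Na apfu

Na2O (M=61.979): mol = 0.06744; Na = 0.13488, O = 0.06744.
K2O (M=94.195): mol = 0.11582; K = 0.23164, O = 0.11582.
Al2O3 (M=101.961): mol = 0.18360; Al = 0.36720, O = 0.55080.
SiO2 (M=60.083): mol = 1.09582; Si = 1.09582, O = 2.19164.
ΣO = 2.92570; factor = 8/ΣO = 2.73439.
Na apfu = 0.13488 × 2.73439 = 0.369.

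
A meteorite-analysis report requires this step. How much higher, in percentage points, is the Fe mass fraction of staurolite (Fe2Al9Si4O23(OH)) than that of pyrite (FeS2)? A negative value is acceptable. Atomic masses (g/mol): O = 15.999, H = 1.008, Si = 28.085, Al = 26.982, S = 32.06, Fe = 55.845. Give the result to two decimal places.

-33.44 percentage points

M(Fe2Al9Si4O23(OH)) = 851.852 g/mol, so wt% Fe = 111.690/851.852 × 100 = 13.11%.
M(FeS2) = 119.965 g/mol, so wt% Fe = 55.845/119.965 × 100 = 46.55%.
13.11 − 46.55 = -33.44 pp.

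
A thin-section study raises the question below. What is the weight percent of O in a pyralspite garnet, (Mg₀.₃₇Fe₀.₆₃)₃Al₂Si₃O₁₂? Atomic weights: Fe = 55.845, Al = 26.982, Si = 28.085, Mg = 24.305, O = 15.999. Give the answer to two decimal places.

41.49 weight percent

Formula mass = 1.11×24.305 + 1.89×55.845 + 2×26.982 + 3×28.085 + 12×15.999 = 462.733 g/mol, of which 191.988 g is O.
So O makes up 191.988/462.733 = 0.4149 of the mass, i.e. 41.49%.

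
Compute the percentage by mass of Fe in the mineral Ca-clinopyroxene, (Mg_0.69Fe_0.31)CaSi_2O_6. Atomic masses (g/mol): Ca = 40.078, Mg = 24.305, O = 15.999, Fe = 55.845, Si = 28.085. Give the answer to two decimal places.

Formula mass = 0.69*24.305 + 0.31*55.845 + 1*40.078 + 2*28.085 + 6*15.999 = 226.324 g/mol, of which 17.312 g is Fe.
So Fe makes up 17.312/226.324 = 0.0765 of the mass, i.e. 7.65%.

7.65 wt%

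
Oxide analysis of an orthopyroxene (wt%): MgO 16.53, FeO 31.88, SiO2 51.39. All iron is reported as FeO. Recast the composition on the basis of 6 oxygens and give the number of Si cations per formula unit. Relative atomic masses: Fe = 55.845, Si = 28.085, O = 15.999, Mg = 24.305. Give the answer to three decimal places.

2.001 Si apfu

MgO (M=40.304): mol = 0.41013; Mg = 0.41013, O = 0.41013.
FeO (M=71.844): mol = 0.44374; Fe = 0.44374, O = 0.44374.
SiO2 (M=60.083): mol = 0.85532; Si = 0.85532, O = 1.71064.
ΣO = 2.56451; factor = 6/ΣO = 2.33963.
Si apfu = 0.85532 × 2.33963 = 2.001.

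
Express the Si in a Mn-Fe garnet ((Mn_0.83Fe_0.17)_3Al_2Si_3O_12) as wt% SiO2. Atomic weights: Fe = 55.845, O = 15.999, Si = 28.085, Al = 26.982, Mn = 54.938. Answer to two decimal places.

36.38 wt%

Formula mass = 495.484 g/mol.
3 Si → 3.0000 mol SiO2 per formula unit; M(SiO2) = 60.083, so SiO2 mass = 180.249 g.
180.249/495.484 × 100 = 36.38 wt%.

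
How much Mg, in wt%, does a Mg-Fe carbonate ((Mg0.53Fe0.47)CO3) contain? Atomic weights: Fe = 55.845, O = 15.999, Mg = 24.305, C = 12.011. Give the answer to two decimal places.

12.99 wt%

Formula mass = 0.53·24.305 + 0.47·55.845 + 1·12.011 + 3·15.999 = 99.137 g/mol, of which 12.882 g is Mg.
So Mg makes up 12.882/99.137 = 0.1299 of the mass, i.e. 12.99%.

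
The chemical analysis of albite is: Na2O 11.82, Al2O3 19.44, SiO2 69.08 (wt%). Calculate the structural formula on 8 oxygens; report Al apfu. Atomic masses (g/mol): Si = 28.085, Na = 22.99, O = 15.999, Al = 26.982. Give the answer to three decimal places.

11.82 wt% Na2O ÷ 61.979 g/mol = 0.19071 mol, giving 0.38142 Na and 0.19071 O.
19.44 wt% Al2O3 ÷ 101.961 g/mol = 0.19066 mol, giving 0.38132 Al and 0.57198 O.
69.08 wt% SiO2 ÷ 60.083 g/mol = 1.14974 mol, giving 1.14974 Si and 2.29948 O.
Oxygen sums to 3.06217; scaling by 8/3.06217 = 2.61253 puts the formula on 8 O.
Al: 0.38132 × 2.61253 = 0.996 atoms per formula unit.

0.996 Al apfu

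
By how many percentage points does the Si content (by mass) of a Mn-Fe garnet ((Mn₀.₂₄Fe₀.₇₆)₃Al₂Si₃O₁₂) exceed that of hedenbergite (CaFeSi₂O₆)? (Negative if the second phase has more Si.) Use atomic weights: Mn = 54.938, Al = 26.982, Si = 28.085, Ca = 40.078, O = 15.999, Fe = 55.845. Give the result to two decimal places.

First mineral: 84.255 g Si in 497.089 g formula = 16.95 wt% Si.
Second mineral: 56.170 g Si in 248.087 g formula = 22.64 wt% Si.
16.95% − 22.64% gives a difference of -5.69 percentage points.

-5.69 percentage points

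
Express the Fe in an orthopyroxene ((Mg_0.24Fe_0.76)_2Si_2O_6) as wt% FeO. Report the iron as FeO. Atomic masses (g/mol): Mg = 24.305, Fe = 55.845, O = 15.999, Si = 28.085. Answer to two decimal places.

43.91 wt%

M((Mg_0.24Fe_0.76)_2Si_2O_6) = 248.715 g/mol; M(FeO) = 71.844 g/mol.
Moles FeO per formula unit = 1.52 Fe ÷ 1 = 1.5200.
FeO fraction = (1.5200 × 71.844) / 248.715 = 109.203/248.715 = 0.4391.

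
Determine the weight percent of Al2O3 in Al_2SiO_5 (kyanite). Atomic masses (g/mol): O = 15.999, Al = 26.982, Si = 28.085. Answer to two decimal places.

62.92 wt%

Formula mass = 162.044 g/mol.
2 Al → 1.0000 mol Al2O3 per formula unit; M(Al2O3) = 101.961, so Al2O3 mass = 101.961 g.
101.961/162.044 × 100 = 62.92 wt%.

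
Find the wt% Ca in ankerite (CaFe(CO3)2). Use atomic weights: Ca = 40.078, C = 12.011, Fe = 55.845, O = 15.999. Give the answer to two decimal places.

18.56 wt%

M(CaFe(CO3)2) = 215.939 g/mol.
Ca contributes 1 × 40.078 = 40.078 g per mole.
40.078/215.939 = 0.1856 → 18.56%.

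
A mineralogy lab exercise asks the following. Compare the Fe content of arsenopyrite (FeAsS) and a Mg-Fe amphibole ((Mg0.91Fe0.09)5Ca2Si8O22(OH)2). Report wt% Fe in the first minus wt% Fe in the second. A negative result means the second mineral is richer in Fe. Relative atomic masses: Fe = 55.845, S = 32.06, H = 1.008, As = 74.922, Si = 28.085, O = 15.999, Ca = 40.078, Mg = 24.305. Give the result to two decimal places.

31.26 percentage points

Fe in FeAsS: molar mass 162.827 g/mol; 1×55.845 = 55.845 g → 34.30 wt%.
Fe in (Mg0.91Fe0.09)5Ca2Si8O22(OH)2: molar mass 826.546 g/mol; 0.45×55.845 = 25.130 g → 3.04 wt%.
Difference = 34.30 − 3.04 = 31.26 percentage points.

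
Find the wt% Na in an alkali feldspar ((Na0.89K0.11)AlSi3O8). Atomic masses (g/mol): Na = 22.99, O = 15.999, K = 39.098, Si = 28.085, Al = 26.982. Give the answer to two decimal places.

7.75 weight percent

Molar mass of (Na0.89K0.11)AlSi3O8: 0.89·22.99 + 0.11·39.098 + 1·26.982 + 3·28.085 + 8·15.999 = 263.991 g/mol.
Mass of Na per formula unit: 0.89 × 22.99 = 20.461 g.
Weight fraction Na = 20.461 / 263.991 = 0.0775.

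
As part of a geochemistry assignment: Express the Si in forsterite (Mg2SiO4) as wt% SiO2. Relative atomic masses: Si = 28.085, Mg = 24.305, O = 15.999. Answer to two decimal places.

M(Mg2SiO4) = 140.691 g/mol; M(SiO2) = 60.083 g/mol.
Moles SiO2 per formula unit = 1 Si ÷ 1 = 1.0000.
SiO2 fraction = (1.0000 × 60.083) / 140.691 = 60.083/140.691 = 0.4271.

42.71 wt%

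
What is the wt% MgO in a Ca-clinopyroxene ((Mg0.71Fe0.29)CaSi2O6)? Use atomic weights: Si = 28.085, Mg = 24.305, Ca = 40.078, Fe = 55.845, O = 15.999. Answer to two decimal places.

Formula mass = 225.694 g/mol.
0.71 Mg → 0.7100 mol MgO per formula unit; M(MgO) = 40.304, so MgO mass = 28.616 g.
28.616/225.694 × 100 = 12.68 wt%.

12.68 wt%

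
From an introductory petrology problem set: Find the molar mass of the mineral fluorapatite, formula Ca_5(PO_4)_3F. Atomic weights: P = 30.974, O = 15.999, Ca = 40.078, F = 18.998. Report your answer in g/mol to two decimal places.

The formula mass is the sum 5·40.078 + 3·30.974 + 12·15.999 + 1·18.998.

504.30 g/mol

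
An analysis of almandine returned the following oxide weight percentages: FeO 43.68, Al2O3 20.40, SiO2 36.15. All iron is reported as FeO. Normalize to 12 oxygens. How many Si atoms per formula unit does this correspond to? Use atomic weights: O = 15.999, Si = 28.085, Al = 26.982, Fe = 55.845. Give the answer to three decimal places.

FeO (M=71.844): mol = 0.60798; Fe = 0.60798, O = 0.60798.
Al2O3 (M=101.961): mol = 0.20008; Al = 0.40016, O = 0.60024.
SiO2 (M=60.083): mol = 0.60167; Si = 0.60167, O = 1.20334.
ΣO = 2.41156; factor = 12/ΣO = 4.97603.
Si apfu = 0.60167 × 4.97603 = 2.994.

2.994 Si apfu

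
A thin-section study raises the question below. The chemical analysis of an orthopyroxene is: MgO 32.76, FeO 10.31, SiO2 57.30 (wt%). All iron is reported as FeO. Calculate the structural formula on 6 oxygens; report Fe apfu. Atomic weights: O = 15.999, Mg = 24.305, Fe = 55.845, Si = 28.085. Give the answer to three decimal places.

32.76 wt% MgO ÷ 40.304 g/mol = 0.81282 mol, giving 0.81282 Mg and 0.81282 O.
10.31 wt% FeO ÷ 71.844 g/mol = 0.14351 mol, giving 0.14351 Fe and 0.14351 O.
57.30 wt% SiO2 ÷ 60.083 g/mol = 0.95368 mol, giving 0.95368 Si and 1.90736 O.
Oxygen sums to 2.86369; scaling by 6/2.86369 = 2.09520 puts the formula on 6 O.
Fe: 0.14351 × 2.09520 = 0.301 atoms per formula unit.

0.301 Fe apfu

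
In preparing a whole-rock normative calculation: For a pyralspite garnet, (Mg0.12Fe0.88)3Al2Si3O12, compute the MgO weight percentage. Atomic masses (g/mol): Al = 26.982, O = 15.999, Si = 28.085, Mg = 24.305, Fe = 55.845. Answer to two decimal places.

2.98 wt%

Formula mass = 486.388 g/mol.
0.36 Mg → 0.3600 mol MgO per formula unit; M(MgO) = 40.304, so MgO mass = 14.509 g.
14.509/486.388 × 100 = 2.98 wt%.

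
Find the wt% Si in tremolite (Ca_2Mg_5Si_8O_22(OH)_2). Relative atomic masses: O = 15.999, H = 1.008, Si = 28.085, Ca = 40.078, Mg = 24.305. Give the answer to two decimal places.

M(Ca_2Mg_5Si_8O_22(OH)_2) = 812.353 g/mol.
Si contributes 8 × 28.085 = 224.680 g per mole.
224.680/812.353 = 0.2766 → 27.66%.

27.66 mass %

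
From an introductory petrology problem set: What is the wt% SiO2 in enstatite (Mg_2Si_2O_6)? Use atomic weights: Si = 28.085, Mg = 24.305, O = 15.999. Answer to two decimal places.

Molar mass of Mg_2Si_2O_6 = 2×24.305 + 2×28.085 + 6×15.999 = 200.774 g/mol.
Each formula unit contains 2 Si, equivalent to 2/1 = 2.0000 mol SiO2.
M(SiO2) = 1×28.085 + 2×15.999 = 60.083 g/mol.
Mass of SiO2 per formula unit = 2.0000 × 60.083 = 120.166 g.
SiO2 wt% = 120.166 / 200.774 × 100 = 59.85%.

59.85 wt%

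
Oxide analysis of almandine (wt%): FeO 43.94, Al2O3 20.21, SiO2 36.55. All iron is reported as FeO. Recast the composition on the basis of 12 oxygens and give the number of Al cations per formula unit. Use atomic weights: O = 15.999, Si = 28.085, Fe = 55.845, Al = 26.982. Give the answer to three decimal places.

1.963 Al apfu

FeO (M=71.844): mol = 0.61160; Fe = 0.61160, O = 0.61160.
Al2O3 (M=101.961): mol = 0.19821; Al = 0.39642, O = 0.59463.
SiO2 (M=60.083): mol = 0.60833; Si = 0.60833, O = 1.21666.
ΣO = 2.42289; factor = 12/ΣO = 4.95276.
Al apfu = 0.39642 × 4.95276 = 1.963.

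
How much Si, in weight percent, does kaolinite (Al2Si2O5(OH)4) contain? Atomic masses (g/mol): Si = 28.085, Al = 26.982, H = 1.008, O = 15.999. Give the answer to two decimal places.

21.76 weight percent

Molar mass of Al2Si2O5(OH)4: 2×26.982 + 2×28.085 + 9×15.999 + 4×1.008 = 258.157 g/mol.
Mass of Si per formula unit: 2 × 28.085 = 56.170 g.
Weight fraction Si = 56.170 / 258.157 = 0.2176.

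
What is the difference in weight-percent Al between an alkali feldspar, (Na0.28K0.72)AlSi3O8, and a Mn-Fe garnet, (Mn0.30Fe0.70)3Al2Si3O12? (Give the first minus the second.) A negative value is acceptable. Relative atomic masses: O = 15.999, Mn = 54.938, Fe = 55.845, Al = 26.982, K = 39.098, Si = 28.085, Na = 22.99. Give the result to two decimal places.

-1.01 percentage points

First mineral: 26.982 g Al in 273.817 g formula = 9.85 wt% Al.
Second mineral: 53.964 g Al in 496.926 g formula = 10.86 wt% Al.
9.85% − 10.86% gives a difference of -1.01 percentage points.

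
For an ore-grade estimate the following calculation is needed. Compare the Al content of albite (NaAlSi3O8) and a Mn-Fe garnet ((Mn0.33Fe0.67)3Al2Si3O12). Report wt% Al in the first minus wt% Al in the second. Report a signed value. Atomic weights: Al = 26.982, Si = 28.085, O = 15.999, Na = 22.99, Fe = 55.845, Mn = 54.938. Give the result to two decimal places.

Al in NaAlSi3O8: molar mass 262.219 g/mol; 1×26.982 = 26.982 g → 10.29 wt%.
Al in (Mn0.33Fe0.67)3Al2Si3O12: molar mass 496.844 g/mol; 2×26.982 = 53.964 g → 10.86 wt%.
Difference = 10.29 − 10.86 = -0.57 percentage points.

-0.57 percentage points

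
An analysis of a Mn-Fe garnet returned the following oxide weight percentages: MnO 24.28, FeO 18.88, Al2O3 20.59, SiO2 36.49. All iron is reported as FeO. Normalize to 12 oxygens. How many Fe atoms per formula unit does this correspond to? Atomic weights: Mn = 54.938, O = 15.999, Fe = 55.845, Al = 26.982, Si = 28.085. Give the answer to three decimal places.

MnO (M=70.937): mol = 0.34228; Mn = 0.34228, O = 0.34228.
FeO (M=71.844): mol = 0.26279; Fe = 0.26279, O = 0.26279.
Al2O3 (M=101.961): mol = 0.20194; Al = 0.40388, O = 0.60582.
SiO2 (M=60.083): mol = 0.60733; Si = 0.60733, O = 1.21466.
ΣO = 2.42555; factor = 12/ΣO = 4.94733.
Fe apfu = 0.26279 × 4.94733 = 1.300.

1.300 Fe apfu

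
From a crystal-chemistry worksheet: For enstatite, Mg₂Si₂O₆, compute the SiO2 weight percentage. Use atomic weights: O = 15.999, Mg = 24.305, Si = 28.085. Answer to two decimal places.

59.85 wt%

Formula mass = 200.774 g/mol.
2 Si → 2.0000 mol SiO2 per formula unit; M(SiO2) = 60.083, so SiO2 mass = 120.166 g.
120.166/200.774 × 100 = 59.85 wt%.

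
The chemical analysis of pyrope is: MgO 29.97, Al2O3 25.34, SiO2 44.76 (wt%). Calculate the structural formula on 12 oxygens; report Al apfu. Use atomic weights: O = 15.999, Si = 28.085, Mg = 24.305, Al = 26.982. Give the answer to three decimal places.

MgO (M=40.304): mol = 0.74360; Mg = 0.74360, O = 0.74360.
Al2O3 (M=101.961): mol = 0.24853; Al = 0.49706, O = 0.74559.
SiO2 (M=60.083): mol = 0.74497; Si = 0.74497, O = 1.48994.
ΣO = 2.97913; factor = 12/ΣO = 4.02802.
Al apfu = 0.49706 × 4.02802 = 2.002.

2.002 Al apfu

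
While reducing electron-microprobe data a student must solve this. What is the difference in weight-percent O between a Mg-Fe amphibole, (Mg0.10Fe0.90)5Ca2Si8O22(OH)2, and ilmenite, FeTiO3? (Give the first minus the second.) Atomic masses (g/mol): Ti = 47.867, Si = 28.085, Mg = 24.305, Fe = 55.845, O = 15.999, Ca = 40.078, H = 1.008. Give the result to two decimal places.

First mineral: 383.976 g O in 954.283 g formula = 40.24 wt% O.
Second mineral: 47.997 g O in 151.709 g formula = 31.64 wt% O.
40.24% − 31.64% gives a difference of 8.60 percentage points.

8.60 percentage points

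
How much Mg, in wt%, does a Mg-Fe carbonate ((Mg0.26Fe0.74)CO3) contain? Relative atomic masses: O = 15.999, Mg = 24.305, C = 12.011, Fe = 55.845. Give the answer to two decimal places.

Formula mass = 0.26×24.305 + 0.74×55.845 + 1×12.011 + 3×15.999 = 107.653 g/mol, of which 6.319 g is Mg.
So Mg makes up 6.319/107.653 = 0.0587 of the mass, i.e. 5.87%.

5.87 wt%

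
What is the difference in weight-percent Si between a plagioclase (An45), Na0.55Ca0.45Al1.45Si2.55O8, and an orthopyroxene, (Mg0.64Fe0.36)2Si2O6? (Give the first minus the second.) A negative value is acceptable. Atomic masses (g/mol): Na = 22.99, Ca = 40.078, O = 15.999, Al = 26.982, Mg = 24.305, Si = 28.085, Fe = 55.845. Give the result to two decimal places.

1.45 percentage points

Si in Na0.55Ca0.45Al1.45Si2.55O8: molar mass 269.412 g/mol; 2.55×28.085 = 71.617 g → 26.58 wt%.
Si in (Mg0.64Fe0.36)2Si2O6: molar mass 223.483 g/mol; 2×28.085 = 56.170 g → 25.13 wt%.
Difference = 26.58 − 25.13 = 1.45 percentage points.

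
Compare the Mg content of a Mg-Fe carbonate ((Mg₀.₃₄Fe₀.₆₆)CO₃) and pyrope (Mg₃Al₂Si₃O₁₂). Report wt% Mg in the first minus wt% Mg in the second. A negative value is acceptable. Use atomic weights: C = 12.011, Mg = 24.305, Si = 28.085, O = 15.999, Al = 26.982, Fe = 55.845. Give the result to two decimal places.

-10.23 percentage points

M((Mg₀.₃₄Fe₀.₆₆)CO₃) = 105.129 g/mol, so wt% Mg = 8.264/105.129 × 100 = 7.86%.
M(Mg₃Al₂Si₃O₁₂) = 403.122 g/mol, so wt% Mg = 72.915/403.122 × 100 = 18.09%.
7.86 − 18.09 = -10.23 pp.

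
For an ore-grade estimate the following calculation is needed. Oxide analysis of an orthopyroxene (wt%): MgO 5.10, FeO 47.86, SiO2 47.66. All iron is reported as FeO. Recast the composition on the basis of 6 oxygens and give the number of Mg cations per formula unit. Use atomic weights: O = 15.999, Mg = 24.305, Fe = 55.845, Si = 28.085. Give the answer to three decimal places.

0.319 Mg apfu

5.10 wt% MgO ÷ 40.304 g/mol = 0.12654 mol, giving 0.12654 Mg and 0.12654 O.
47.86 wt% FeO ÷ 71.844 g/mol = 0.66617 mol, giving 0.66617 Fe and 0.66617 O.
47.66 wt% SiO2 ÷ 60.083 g/mol = 0.79324 mol, giving 0.79324 Si and 1.58648 O.
Oxygen sums to 2.37919; scaling by 6/2.37919 = 2.52187 puts the formula on 6 O.
Mg: 0.12654 × 2.52187 = 0.319 atoms per formula unit.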